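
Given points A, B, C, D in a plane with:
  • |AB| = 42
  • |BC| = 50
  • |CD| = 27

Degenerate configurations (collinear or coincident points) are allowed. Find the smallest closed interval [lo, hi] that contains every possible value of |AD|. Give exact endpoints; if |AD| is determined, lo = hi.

|AB| ∈ {42}
|BC| ∈ {50}
|CD| ∈ {27}
|AC| ∈ [8, 92]
|BD| ∈ [23, 77]
|AD| ∈ [0, 119]

|AD| ∈ [0, 119]  (≈ [0.0000, 119.0000])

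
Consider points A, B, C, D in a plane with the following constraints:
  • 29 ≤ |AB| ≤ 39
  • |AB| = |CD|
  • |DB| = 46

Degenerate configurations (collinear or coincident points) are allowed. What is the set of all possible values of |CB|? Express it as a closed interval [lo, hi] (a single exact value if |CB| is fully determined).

|CB| ∈ [7, 85]  (≈ [7.0000, 85.0000])

|AB| ∈ [29, 39]
|BD| ∈ {46}
|CD| ∈ [29, 39]
|AD| ∈ [7, 85]
|BC| ∈ [7, 85]
|AC| ∈ [0, 124]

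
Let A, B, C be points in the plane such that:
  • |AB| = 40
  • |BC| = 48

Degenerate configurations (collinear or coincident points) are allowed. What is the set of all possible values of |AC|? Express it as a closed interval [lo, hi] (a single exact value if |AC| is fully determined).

|AC| ∈ [8, 88]  (≈ [8.0000, 88.0000])

|AB| ∈ {40}
|BC| ∈ {48}
|AC| ∈ [8, 88]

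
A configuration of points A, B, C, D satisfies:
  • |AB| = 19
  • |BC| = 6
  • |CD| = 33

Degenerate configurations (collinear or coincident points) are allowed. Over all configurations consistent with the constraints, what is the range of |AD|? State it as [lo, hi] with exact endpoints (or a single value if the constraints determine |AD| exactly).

|AB| ∈ {19}
|BC| ∈ {6}
|CD| ∈ {33}
|AC| ∈ [13, 25]
|BD| ∈ [27, 39]
|AD| ∈ [8, 58]

|AD| ∈ [8, 58]  (≈ [8.0000, 58.0000])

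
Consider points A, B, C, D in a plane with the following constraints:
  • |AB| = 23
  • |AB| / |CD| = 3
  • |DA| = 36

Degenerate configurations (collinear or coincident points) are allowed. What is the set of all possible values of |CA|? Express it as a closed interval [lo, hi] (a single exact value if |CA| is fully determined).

|AB| ∈ {23}
|AD| ∈ {36}
|CD| ∈ {23/3}
|BD| ∈ [13, 59]
|AC| ∈ [85/3, 131/3]
|BC| ∈ [16/3, 200/3]

|CA| ∈ [85/3, 131/3]  (≈ [28.3333, 43.6667])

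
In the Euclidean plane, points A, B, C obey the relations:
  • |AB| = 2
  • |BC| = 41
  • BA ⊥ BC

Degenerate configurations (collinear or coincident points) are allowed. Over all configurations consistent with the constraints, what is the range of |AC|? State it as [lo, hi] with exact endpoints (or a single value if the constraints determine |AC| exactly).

|AB| ∈ {2}
|BC| ∈ {41}
|AC| ∈ {√(1685)}

|AC| = √(1685)  (≈ 41.0488)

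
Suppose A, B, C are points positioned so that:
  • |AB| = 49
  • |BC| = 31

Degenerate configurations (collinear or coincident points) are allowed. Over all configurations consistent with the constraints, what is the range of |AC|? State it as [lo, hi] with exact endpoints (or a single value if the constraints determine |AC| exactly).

|AB| ∈ {49}
|BC| ∈ {31}
|AC| ∈ [18, 80]

|AC| ∈ [18, 80]  (≈ [18.0000, 80.0000])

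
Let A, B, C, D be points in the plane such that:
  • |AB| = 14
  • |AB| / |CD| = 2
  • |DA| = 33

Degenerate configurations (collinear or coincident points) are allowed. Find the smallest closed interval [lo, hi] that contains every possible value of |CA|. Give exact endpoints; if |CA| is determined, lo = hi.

|AB| ∈ {14}
|AD| ∈ {33}
|CD| ∈ {7}
|BD| ∈ [19, 47]
|AC| ∈ [26, 40]
|BC| ∈ [12, 54]

|CA| ∈ [26, 40]  (≈ [26.0000, 40.0000])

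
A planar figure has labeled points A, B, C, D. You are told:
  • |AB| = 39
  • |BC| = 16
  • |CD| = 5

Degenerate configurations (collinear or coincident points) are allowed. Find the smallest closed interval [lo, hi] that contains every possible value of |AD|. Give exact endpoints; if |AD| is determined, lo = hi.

|AD| ∈ [18, 60]  (≈ [18.0000, 60.0000])

|AB| ∈ {39}
|BC| ∈ {16}
|CD| ∈ {5}
|AC| ∈ [23, 55]
|BD| ∈ [11, 21]
|AD| ∈ [18, 60]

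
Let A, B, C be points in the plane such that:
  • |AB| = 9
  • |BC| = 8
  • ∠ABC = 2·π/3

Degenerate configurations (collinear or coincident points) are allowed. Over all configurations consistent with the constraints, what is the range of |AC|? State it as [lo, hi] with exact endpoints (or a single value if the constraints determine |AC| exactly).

|AC| = √(217)  (≈ 14.7309)

|AB| ∈ {9}
|BC| ∈ {8}
|AC| ∈ {√(217)}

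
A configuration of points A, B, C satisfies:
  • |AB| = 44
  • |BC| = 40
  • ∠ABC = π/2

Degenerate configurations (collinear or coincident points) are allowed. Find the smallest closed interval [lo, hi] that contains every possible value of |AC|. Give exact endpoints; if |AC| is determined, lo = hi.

|AC| = 4·√(221)  (≈ 59.4643)

|AB| ∈ {44}
|BC| ∈ {40}
|AC| ∈ {4·√(221)}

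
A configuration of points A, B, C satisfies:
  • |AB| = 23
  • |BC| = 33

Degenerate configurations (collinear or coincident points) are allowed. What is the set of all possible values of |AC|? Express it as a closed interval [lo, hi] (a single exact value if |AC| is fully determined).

|AB| ∈ {23}
|BC| ∈ {33}
|AC| ∈ [10, 56]

|AC| ∈ [10, 56]  (≈ [10.0000, 56.0000])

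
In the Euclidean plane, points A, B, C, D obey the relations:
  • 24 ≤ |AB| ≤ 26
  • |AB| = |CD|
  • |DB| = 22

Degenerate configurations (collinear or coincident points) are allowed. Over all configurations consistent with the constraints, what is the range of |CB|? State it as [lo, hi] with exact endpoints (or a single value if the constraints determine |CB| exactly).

|AB| ∈ [24, 26]
|BD| ∈ {22}
|CD| ∈ [24, 26]
|AD| ∈ [2, 48]
|BC| ∈ [2, 48]
|AC| ∈ [0, 74]

|CB| ∈ [2, 48]  (≈ [2.0000, 48.0000])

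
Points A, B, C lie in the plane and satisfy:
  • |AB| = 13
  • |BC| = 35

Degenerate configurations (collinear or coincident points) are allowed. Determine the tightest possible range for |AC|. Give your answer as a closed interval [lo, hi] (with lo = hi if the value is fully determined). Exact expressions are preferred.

|AB| ∈ {13}
|BC| ∈ {35}
|AC| ∈ [22, 48]

|AC| ∈ [22, 48]  (≈ [22.0000, 48.0000])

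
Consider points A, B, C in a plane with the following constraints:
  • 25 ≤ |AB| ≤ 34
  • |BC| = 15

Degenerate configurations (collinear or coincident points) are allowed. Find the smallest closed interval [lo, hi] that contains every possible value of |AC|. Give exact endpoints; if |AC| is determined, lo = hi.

|AB| ∈ [25, 34]
|BC| ∈ {15}
|AC| ∈ [10, 49]

|AC| ∈ [10, 49]  (≈ [10.0000, 49.0000])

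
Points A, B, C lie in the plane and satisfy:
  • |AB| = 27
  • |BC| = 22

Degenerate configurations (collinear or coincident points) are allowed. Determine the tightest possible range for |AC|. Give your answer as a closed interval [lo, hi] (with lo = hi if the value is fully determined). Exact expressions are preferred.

|AB| ∈ {27}
|BC| ∈ {22}
|AC| ∈ [5, 49]

|AC| ∈ [5, 49]  (≈ [5.0000, 49.0000])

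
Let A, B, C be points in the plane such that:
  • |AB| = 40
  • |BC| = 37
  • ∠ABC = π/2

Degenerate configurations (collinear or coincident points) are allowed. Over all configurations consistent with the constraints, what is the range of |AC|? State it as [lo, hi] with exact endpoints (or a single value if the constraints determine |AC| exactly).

|AB| ∈ {40}
|BC| ∈ {37}
|AC| ∈ {√(2969)}

|AC| = √(2969)  (≈ 54.4885)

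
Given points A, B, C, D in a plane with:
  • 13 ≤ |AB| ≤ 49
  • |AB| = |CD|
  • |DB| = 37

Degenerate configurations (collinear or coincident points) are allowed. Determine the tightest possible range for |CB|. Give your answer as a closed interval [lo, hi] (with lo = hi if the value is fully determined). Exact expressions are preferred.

|AB| ∈ [13, 49]
|BD| ∈ {37}
|CD| ∈ [13, 49]
|AD| ∈ [0, 86]
|BC| ∈ [0, 86]
|AC| ∈ [0, 135]

|CB| ∈ [0, 86]  (≈ [0.0000, 86.0000])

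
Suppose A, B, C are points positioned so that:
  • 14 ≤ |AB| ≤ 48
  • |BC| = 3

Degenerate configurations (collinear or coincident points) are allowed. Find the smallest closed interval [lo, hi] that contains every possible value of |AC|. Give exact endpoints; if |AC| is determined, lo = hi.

|AB| ∈ [14, 48]
|BC| ∈ {3}
|AC| ∈ [11, 51]

|AC| ∈ [11, 51]  (≈ [11.0000, 51.0000])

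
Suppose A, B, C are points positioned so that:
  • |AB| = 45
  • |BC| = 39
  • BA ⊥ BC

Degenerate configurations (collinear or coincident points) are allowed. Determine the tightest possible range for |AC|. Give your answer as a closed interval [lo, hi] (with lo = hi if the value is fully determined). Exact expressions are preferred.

|AC| = 3·√(394)  (≈ 59.5483)

|AB| ∈ {45}
|BC| ∈ {39}
|AC| ∈ {3·√(394)}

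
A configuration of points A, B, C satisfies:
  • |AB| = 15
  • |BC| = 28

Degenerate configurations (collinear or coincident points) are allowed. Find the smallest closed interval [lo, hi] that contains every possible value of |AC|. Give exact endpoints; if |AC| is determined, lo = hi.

|AB| ∈ {15}
|BC| ∈ {28}
|AC| ∈ [13, 43]

|AC| ∈ [13, 43]  (≈ [13.0000, 43.0000])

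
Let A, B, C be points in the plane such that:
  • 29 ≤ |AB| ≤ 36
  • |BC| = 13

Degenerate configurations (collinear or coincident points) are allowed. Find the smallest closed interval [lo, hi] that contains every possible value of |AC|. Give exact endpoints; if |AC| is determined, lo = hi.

|AC| ∈ [16, 49]  (≈ [16.0000, 49.0000])

|AB| ∈ [29, 36]
|BC| ∈ {13}
|AC| ∈ [16, 49]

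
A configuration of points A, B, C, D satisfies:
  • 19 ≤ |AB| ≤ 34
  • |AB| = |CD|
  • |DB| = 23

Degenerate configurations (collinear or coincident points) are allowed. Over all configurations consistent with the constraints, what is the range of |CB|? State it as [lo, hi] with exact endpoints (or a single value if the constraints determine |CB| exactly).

|CB| ∈ [0, 57]  (≈ [0.0000, 57.0000])

|AB| ∈ [19, 34]
|BD| ∈ {23}
|CD| ∈ [19, 34]
|AD| ∈ [0, 57]
|BC| ∈ [0, 57]
|AC| ∈ [0, 91]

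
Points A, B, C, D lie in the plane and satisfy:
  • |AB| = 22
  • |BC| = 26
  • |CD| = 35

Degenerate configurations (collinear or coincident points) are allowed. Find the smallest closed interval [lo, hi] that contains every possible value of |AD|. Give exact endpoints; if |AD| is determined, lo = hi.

|AB| ∈ {22}
|BC| ∈ {26}
|CD| ∈ {35}
|AC| ∈ [4, 48]
|BD| ∈ [9, 61]
|AD| ∈ [0, 83]

|AD| ∈ [0, 83]  (≈ [0.0000, 83.0000])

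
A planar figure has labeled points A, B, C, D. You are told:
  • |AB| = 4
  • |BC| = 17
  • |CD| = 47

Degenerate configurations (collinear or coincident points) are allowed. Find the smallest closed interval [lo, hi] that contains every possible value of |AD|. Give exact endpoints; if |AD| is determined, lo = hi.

|AB| ∈ {4}
|BC| ∈ {17}
|CD| ∈ {47}
|AC| ∈ [13, 21]
|BD| ∈ [30, 64]
|AD| ∈ [26, 68]

|AD| ∈ [26, 68]  (≈ [26.0000, 68.0000])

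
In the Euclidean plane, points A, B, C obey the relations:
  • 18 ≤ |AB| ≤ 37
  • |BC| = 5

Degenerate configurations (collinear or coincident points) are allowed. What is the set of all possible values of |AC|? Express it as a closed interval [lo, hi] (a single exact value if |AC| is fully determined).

|AC| ∈ [13, 42]  (≈ [13.0000, 42.0000])

|AB| ∈ [18, 37]
|BC| ∈ {5}
|AC| ∈ [13, 42]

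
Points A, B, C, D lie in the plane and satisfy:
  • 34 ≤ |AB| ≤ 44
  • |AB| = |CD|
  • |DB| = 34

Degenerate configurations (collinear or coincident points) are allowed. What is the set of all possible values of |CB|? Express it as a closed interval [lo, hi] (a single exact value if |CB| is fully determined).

|CB| ∈ [0, 78]  (≈ [0.0000, 78.0000])

|AB| ∈ [34, 44]
|BD| ∈ {34}
|CD| ∈ [34, 44]
|AD| ∈ [0, 78]
|BC| ∈ [0, 78]
|AC| ∈ [0, 122]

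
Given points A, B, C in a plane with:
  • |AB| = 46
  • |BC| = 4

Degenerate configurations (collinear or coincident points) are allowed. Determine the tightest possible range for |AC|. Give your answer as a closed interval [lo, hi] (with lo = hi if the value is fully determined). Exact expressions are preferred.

|AB| ∈ {46}
|BC| ∈ {4}
|AC| ∈ [42, 50]

|AC| ∈ [42, 50]  (≈ [42.0000, 50.0000])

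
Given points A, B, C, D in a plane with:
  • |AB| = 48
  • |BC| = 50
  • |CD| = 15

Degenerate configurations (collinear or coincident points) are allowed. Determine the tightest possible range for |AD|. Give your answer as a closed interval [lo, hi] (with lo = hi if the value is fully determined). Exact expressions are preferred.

|AB| ∈ {48}
|BC| ∈ {50}
|CD| ∈ {15}
|AC| ∈ [2, 98]
|BD| ∈ [35, 65]
|AD| ∈ [0, 113]

|AD| ∈ [0, 113]  (≈ [0.0000, 113.0000])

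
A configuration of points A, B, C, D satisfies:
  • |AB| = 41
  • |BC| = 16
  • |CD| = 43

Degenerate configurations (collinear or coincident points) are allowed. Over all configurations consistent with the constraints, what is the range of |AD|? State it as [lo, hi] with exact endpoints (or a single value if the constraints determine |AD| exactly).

|AB| ∈ {41}
|BC| ∈ {16}
|CD| ∈ {43}
|AC| ∈ [25, 57]
|BD| ∈ [27, 59]
|AD| ∈ [0, 100]

|AD| ∈ [0, 100]  (≈ [0.0000, 100.0000])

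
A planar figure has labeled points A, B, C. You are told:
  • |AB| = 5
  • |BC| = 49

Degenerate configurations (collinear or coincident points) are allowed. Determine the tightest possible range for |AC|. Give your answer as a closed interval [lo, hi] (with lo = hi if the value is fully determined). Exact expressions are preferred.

|AB| ∈ {5}
|BC| ∈ {49}
|AC| ∈ [44, 54]

|AC| ∈ [44, 54]  (≈ [44.0000, 54.0000])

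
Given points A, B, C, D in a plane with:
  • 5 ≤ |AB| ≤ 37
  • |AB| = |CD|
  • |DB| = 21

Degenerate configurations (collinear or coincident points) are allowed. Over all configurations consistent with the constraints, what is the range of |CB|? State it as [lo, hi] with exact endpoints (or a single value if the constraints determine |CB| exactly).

|AB| ∈ [5, 37]
|BD| ∈ {21}
|CD| ∈ [5, 37]
|AD| ∈ [0, 58]
|BC| ∈ [0, 58]
|AC| ∈ [0, 95]

|CB| ∈ [0, 58]  (≈ [0.0000, 58.0000])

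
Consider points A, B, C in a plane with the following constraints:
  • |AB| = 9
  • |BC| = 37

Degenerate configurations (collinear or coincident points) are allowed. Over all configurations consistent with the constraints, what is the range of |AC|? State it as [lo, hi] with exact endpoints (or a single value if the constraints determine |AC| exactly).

|AC| ∈ [28, 46]  (≈ [28.0000, 46.0000])

|AB| ∈ {9}
|BC| ∈ {37}
|AC| ∈ [28, 46]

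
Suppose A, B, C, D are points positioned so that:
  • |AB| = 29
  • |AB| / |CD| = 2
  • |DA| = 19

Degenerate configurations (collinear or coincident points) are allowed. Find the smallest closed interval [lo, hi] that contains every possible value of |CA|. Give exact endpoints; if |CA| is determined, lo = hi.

|AB| ∈ {29}
|AD| ∈ {19}
|CD| ∈ {29/2}
|BD| ∈ [10, 48]
|AC| ∈ [9/2, 67/2]
|BC| ∈ [0, 125/2]

|CA| ∈ [9/2, 67/2]  (≈ [4.5000, 33.5000])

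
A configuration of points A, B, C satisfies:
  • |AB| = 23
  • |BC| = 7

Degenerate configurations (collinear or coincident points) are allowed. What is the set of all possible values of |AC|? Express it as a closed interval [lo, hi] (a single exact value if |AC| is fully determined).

|AB| ∈ {23}
|BC| ∈ {7}
|AC| ∈ [16, 30]

|AC| ∈ [16, 30]  (≈ [16.0000, 30.0000])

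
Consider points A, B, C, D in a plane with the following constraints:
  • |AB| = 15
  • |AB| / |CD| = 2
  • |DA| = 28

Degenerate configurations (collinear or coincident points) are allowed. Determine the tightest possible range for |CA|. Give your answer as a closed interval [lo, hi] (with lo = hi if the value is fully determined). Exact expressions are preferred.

|CA| ∈ [41/2, 71/2]  (≈ [20.5000, 35.5000])

|AB| ∈ {15}
|AD| ∈ {28}
|CD| ∈ {15/2}
|BD| ∈ [13, 43]
|AC| ∈ [41/2, 71/2]
|BC| ∈ [11/2, 101/2]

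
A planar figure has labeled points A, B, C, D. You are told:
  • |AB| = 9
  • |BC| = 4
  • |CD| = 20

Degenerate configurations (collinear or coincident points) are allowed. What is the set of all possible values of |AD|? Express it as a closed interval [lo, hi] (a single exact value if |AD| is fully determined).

|AB| ∈ {9}
|BC| ∈ {4}
|CD| ∈ {20}
|AC| ∈ [5, 13]
|BD| ∈ [16, 24]
|AD| ∈ [7, 33]

|AD| ∈ [7, 33]  (≈ [7.0000, 33.0000])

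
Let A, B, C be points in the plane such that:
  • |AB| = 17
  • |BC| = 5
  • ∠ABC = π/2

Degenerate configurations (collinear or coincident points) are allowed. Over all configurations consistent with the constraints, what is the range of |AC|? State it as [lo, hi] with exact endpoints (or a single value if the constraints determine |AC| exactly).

|AB| ∈ {17}
|BC| ∈ {5}
|AC| ∈ {√(314)}

|AC| = √(314)  (≈ 17.7200)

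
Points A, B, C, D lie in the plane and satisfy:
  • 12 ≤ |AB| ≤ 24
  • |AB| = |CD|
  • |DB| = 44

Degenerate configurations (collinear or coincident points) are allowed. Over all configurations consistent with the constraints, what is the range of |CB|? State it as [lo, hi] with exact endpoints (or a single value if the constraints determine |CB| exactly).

|AB| ∈ [12, 24]
|BD| ∈ {44}
|CD| ∈ [12, 24]
|AD| ∈ [20, 68]
|BC| ∈ [20, 68]
|AC| ∈ [0, 92]

|CB| ∈ [20, 68]  (≈ [20.0000, 68.0000])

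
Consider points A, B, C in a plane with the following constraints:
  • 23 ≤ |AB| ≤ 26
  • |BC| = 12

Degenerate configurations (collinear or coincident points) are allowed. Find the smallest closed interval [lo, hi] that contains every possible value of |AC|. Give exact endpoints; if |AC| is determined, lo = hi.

|AC| ∈ [11, 38]  (≈ [11.0000, 38.0000])

|AB| ∈ [23, 26]
|BC| ∈ {12}
|AC| ∈ [11, 38]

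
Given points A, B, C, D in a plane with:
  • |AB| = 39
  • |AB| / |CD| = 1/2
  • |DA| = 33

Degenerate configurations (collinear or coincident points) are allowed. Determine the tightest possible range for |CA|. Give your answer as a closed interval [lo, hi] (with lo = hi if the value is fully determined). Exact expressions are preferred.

|AB| ∈ {39}
|AD| ∈ {33}
|CD| ∈ {78}
|BD| ∈ [6, 72]
|AC| ∈ [45, 111]
|BC| ∈ [6, 150]

|CA| ∈ [45, 111]  (≈ [45.0000, 111.0000])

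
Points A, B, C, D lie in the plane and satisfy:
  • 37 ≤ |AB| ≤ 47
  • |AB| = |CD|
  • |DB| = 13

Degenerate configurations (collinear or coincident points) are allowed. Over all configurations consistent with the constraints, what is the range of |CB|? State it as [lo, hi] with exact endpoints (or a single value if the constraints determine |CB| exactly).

|CB| ∈ [24, 60]  (≈ [24.0000, 60.0000])

|AB| ∈ [37, 47]
|BD| ∈ {13}
|CD| ∈ [37, 47]
|AD| ∈ [24, 60]
|BC| ∈ [24, 60]
|AC| ∈ [0, 107]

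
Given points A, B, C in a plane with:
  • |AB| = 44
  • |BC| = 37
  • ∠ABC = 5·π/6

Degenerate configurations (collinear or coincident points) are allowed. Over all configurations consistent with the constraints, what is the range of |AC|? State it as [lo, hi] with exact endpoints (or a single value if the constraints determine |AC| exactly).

|AC| = √(1628·√(3) + 3305)  (≈ 78.2610)

|AB| ∈ {44}
|BC| ∈ {37}
|AC| ∈ {√(1628·√(3) + 3305)}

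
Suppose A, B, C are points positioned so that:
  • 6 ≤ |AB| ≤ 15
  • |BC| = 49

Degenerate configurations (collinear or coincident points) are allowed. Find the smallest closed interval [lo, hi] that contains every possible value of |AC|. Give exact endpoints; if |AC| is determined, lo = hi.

|AC| ∈ [34, 64]  (≈ [34.0000, 64.0000])

|AB| ∈ [6, 15]
|BC| ∈ {49}
|AC| ∈ [34, 64]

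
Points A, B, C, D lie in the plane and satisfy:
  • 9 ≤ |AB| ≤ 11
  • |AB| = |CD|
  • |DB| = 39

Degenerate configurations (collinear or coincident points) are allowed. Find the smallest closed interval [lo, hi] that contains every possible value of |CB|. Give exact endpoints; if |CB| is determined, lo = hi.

|AB| ∈ [9, 11]
|BD| ∈ {39}
|CD| ∈ [9, 11]
|AD| ∈ [28, 50]
|BC| ∈ [28, 50]
|AC| ∈ [17, 61]

|CB| ∈ [28, 50]  (≈ [28.0000, 50.0000])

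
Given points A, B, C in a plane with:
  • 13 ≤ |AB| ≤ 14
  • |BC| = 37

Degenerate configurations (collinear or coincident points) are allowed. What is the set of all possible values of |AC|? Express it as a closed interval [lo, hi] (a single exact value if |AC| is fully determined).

|AB| ∈ [13, 14]
|BC| ∈ {37}
|AC| ∈ [23, 51]

|AC| ∈ [23, 51]  (≈ [23.0000, 51.0000])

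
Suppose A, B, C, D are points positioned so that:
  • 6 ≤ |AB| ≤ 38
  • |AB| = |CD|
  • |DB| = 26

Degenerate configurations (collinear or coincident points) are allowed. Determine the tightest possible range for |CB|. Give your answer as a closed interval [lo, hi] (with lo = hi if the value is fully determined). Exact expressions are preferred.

|AB| ∈ [6, 38]
|BD| ∈ {26}
|CD| ∈ [6, 38]
|AD| ∈ [0, 64]
|BC| ∈ [0, 64]
|AC| ∈ [0, 102]

|CB| ∈ [0, 64]  (≈ [0.0000, 64.0000])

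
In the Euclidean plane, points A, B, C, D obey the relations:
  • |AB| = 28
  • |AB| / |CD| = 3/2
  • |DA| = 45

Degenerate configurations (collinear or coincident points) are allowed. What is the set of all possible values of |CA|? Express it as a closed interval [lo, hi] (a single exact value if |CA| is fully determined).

|AB| ∈ {28}
|AD| ∈ {45}
|CD| ∈ {56/3}
|BD| ∈ [17, 73]
|AC| ∈ [79/3, 191/3]
|BC| ∈ [0, 275/3]

|CA| ∈ [79/3, 191/3]  (≈ [26.3333, 63.6667])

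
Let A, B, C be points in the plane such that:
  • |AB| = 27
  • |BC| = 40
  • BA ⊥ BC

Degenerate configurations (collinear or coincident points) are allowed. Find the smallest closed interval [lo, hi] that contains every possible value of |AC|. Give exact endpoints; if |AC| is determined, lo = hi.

|AB| ∈ {27}
|BC| ∈ {40}
|AC| ∈ {√(2329)}

|AC| = √(2329)  (≈ 48.2597)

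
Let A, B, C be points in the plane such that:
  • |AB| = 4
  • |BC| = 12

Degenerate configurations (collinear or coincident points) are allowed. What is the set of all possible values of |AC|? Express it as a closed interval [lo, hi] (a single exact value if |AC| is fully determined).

|AB| ∈ {4}
|BC| ∈ {12}
|AC| ∈ [8, 16]

|AC| ∈ [8, 16]  (≈ [8.0000, 16.0000])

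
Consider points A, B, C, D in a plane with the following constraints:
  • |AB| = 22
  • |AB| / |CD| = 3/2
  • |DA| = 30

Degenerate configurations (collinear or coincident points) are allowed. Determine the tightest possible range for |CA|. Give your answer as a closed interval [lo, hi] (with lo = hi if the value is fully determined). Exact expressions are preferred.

|CA| ∈ [46/3, 134/3]  (≈ [15.3333, 44.6667])

|AB| ∈ {22}
|AD| ∈ {30}
|CD| ∈ {44/3}
|BD| ∈ [8, 52]
|AC| ∈ [46/3, 134/3]
|BC| ∈ [0, 200/3]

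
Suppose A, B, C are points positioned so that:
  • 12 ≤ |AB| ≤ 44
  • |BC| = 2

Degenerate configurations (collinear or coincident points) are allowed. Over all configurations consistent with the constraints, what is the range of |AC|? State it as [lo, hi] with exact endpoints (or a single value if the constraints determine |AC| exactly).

|AB| ∈ [12, 44]
|BC| ∈ {2}
|AC| ∈ [10, 46]

|AC| ∈ [10, 46]  (≈ [10.0000, 46.0000])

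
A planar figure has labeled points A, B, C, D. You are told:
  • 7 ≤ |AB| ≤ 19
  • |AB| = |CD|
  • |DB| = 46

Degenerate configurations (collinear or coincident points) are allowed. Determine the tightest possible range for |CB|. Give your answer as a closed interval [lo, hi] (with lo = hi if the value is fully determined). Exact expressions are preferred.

|AB| ∈ [7, 19]
|BD| ∈ {46}
|CD| ∈ [7, 19]
|AD| ∈ [27, 65]
|BC| ∈ [27, 65]
|AC| ∈ [8, 84]

|CB| ∈ [27, 65]  (≈ [27.0000, 65.0000])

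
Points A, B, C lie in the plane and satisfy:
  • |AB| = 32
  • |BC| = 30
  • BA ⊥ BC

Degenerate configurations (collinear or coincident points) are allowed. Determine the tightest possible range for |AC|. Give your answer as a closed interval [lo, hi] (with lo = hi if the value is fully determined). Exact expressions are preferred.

|AC| = 2·√(481)  (≈ 43.8634)

|AB| ∈ {32}
|BC| ∈ {30}
|AC| ∈ {2·√(481)}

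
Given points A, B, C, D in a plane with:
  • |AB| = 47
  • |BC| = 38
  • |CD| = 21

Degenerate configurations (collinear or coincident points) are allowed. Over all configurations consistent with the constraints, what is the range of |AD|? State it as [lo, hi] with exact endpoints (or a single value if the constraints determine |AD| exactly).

|AD| ∈ [0, 106]  (≈ [0.0000, 106.0000])

|AB| ∈ {47}
|BC| ∈ {38}
|CD| ∈ {21}
|AC| ∈ [9, 85]
|BD| ∈ [17, 59]
|AD| ∈ [0, 106]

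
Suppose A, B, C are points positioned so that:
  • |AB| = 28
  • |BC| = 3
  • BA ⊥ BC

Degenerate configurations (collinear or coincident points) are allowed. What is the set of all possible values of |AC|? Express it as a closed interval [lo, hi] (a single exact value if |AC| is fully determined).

|AB| ∈ {28}
|BC| ∈ {3}
|AC| ∈ {√(793)}

|AC| = √(793)  (≈ 28.1603)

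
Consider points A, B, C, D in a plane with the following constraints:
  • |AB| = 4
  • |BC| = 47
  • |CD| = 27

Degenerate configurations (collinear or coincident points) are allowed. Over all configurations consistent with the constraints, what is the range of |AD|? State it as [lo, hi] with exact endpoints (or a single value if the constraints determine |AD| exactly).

|AB| ∈ {4}
|BC| ∈ {47}
|CD| ∈ {27}
|AC| ∈ [43, 51]
|BD| ∈ [20, 74]
|AD| ∈ [16, 78]

|AD| ∈ [16, 78]  (≈ [16.0000, 78.0000])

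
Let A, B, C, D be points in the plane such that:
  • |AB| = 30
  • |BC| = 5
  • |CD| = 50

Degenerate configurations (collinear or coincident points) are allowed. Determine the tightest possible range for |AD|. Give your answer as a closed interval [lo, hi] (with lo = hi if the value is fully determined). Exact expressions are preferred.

|AB| ∈ {30}
|BC| ∈ {5}
|CD| ∈ {50}
|AC| ∈ [25, 35]
|BD| ∈ [45, 55]
|AD| ∈ [15, 85]

|AD| ∈ [15, 85]  (≈ [15.0000, 85.0000])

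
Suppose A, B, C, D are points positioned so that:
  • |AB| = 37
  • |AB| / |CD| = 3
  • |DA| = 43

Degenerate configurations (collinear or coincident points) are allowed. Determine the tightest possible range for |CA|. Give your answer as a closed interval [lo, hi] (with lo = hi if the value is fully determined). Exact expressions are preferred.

|AB| ∈ {37}
|AD| ∈ {43}
|CD| ∈ {37/3}
|BD| ∈ [6, 80]
|AC| ∈ [92/3, 166/3]
|BC| ∈ [0, 277/3]

|CA| ∈ [92/3, 166/3]  (≈ [30.6667, 55.3333])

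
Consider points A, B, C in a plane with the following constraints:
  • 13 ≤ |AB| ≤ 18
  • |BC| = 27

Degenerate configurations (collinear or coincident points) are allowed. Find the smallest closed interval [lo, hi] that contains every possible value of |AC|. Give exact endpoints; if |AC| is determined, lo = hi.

|AB| ∈ [13, 18]
|BC| ∈ {27}
|AC| ∈ [9, 45]

|AC| ∈ [9, 45]  (≈ [9.0000, 45.0000])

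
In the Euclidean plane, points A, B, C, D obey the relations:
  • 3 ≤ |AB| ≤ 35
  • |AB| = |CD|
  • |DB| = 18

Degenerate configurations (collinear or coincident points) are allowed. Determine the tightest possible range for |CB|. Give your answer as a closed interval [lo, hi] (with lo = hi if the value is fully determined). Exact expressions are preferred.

|AB| ∈ [3, 35]
|BD| ∈ {18}
|CD| ∈ [3, 35]
|AD| ∈ [0, 53]
|BC| ∈ [0, 53]
|AC| ∈ [0, 88]

|CB| ∈ [0, 53]  (≈ [0.0000, 53.0000])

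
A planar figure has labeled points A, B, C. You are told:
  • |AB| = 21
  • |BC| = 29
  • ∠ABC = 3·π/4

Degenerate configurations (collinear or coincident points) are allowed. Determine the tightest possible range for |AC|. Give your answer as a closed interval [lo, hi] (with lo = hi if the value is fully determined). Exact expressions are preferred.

|AC| = √(609·√(2) + 1282)  (≈ 46.2953)

|AB| ∈ {21}
|BC| ∈ {29}
|AC| ∈ {√(609·√(2) + 1282)}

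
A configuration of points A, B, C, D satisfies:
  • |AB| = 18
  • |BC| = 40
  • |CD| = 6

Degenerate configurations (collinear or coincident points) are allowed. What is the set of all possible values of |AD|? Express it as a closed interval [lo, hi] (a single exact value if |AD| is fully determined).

|AB| ∈ {18}
|BC| ∈ {40}
|CD| ∈ {6}
|AC| ∈ [22, 58]
|BD| ∈ [34, 46]
|AD| ∈ [16, 64]

|AD| ∈ [16, 64]  (≈ [16.0000, 64.0000])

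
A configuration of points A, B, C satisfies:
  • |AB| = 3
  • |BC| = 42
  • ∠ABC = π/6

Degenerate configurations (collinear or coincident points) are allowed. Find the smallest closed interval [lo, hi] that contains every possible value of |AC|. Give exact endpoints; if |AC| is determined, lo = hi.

|AB| ∈ {3}
|BC| ∈ {42}
|AC| ∈ {3·√(197 - 14·√(3))}

|AC| = 3·√(197 - 14·√(3))  (≈ 39.4305)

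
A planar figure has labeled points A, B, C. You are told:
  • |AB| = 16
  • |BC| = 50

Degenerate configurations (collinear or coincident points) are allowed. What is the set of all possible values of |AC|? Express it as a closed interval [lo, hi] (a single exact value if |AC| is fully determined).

|AB| ∈ {16}
|BC| ∈ {50}
|AC| ∈ [34, 66]

|AC| ∈ [34, 66]  (≈ [34.0000, 66.0000])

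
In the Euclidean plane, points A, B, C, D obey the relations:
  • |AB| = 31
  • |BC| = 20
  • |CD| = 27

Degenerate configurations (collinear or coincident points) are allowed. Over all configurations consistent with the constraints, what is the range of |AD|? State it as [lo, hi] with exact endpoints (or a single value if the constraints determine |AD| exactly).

|AD| ∈ [0, 78]  (≈ [0.0000, 78.0000])

|AB| ∈ {31}
|BC| ∈ {20}
|CD| ∈ {27}
|AC| ∈ [11, 51]
|BD| ∈ [7, 47]
|AD| ∈ [0, 78]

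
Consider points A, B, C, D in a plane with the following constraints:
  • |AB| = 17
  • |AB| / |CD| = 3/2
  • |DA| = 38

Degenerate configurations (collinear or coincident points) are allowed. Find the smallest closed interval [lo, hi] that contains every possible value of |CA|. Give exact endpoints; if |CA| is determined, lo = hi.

|AB| ∈ {17}
|AD| ∈ {38}
|CD| ∈ {34/3}
|BD| ∈ [21, 55]
|AC| ∈ [80/3, 148/3]
|BC| ∈ [29/3, 199/3]

|CA| ∈ [80/3, 148/3]  (≈ [26.6667, 49.3333])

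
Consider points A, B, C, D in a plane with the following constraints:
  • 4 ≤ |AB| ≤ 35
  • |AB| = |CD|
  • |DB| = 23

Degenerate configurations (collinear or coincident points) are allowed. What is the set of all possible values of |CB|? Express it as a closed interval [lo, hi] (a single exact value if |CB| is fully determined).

|CB| ∈ [0, 58]  (≈ [0.0000, 58.0000])

|AB| ∈ [4, 35]
|BD| ∈ {23}
|CD| ∈ [4, 35]
|AD| ∈ [0, 58]
|BC| ∈ [0, 58]
|AC| ∈ [0, 93]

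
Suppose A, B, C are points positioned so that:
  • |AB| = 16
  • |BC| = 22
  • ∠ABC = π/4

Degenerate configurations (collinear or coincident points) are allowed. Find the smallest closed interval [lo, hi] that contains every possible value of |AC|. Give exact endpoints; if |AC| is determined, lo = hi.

|AC| = 2·√(185 - 88·√(2))  (≈ 15.5627)

|AB| ∈ {16}
|BC| ∈ {22}
|AC| ∈ {2·√(185 - 88·√(2))}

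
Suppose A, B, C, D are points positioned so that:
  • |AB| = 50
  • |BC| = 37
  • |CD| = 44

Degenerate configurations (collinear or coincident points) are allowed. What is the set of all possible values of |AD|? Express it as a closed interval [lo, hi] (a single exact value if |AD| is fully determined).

|AD| ∈ [0, 131]  (≈ [0.0000, 131.0000])

|AB| ∈ {50}
|BC| ∈ {37}
|CD| ∈ {44}
|AC| ∈ [13, 87]
|BD| ∈ [7, 81]
|AD| ∈ [0, 131]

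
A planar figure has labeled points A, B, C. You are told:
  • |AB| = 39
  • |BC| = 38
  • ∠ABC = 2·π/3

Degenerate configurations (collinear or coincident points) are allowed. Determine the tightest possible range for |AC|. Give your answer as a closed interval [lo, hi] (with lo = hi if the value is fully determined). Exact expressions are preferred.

|AB| ∈ {39}
|BC| ∈ {38}
|AC| ∈ {√(4447)}

|AC| = √(4447)  (≈ 66.6858)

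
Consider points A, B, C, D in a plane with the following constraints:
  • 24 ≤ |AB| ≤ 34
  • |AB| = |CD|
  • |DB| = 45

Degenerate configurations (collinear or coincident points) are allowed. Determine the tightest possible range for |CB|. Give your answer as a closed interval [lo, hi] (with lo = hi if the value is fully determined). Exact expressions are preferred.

|AB| ∈ [24, 34]
|BD| ∈ {45}
|CD| ∈ [24, 34]
|AD| ∈ [11, 79]
|BC| ∈ [11, 79]
|AC| ∈ [0, 113]

|CB| ∈ [11, 79]  (≈ [11.0000, 79.0000])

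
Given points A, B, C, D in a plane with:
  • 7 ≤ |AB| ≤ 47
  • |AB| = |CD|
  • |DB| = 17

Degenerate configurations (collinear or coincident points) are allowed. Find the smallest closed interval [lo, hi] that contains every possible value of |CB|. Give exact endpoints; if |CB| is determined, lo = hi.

|CB| ∈ [0, 64]  (≈ [0.0000, 64.0000])

|AB| ∈ [7, 47]
|BD| ∈ {17}
|CD| ∈ [7, 47]
|AD| ∈ [0, 64]
|BC| ∈ [0, 64]
|AC| ∈ [0, 111]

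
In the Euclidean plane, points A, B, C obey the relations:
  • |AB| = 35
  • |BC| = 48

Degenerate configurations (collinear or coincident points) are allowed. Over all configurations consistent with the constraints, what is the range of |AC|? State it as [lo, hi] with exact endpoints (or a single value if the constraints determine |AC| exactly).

|AC| ∈ [13, 83]  (≈ [13.0000, 83.0000])

|AB| ∈ {35}
|BC| ∈ {48}
|AC| ∈ [13, 83]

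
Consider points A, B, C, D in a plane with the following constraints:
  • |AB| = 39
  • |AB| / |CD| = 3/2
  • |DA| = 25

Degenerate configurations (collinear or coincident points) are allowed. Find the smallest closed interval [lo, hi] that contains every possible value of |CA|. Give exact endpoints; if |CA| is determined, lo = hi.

|CA| ∈ [1, 51]  (≈ [1.0000, 51.0000])

|AB| ∈ {39}
|AD| ∈ {25}
|CD| ∈ {26}
|BD| ∈ [14, 64]
|AC| ∈ [1, 51]
|BC| ∈ [0, 90]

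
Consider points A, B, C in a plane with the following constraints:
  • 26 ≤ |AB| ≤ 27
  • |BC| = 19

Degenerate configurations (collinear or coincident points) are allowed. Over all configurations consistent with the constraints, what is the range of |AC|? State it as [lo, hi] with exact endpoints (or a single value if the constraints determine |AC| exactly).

|AB| ∈ [26, 27]
|BC| ∈ {19}
|AC| ∈ [7, 46]

|AC| ∈ [7, 46]  (≈ [7.0000, 46.0000])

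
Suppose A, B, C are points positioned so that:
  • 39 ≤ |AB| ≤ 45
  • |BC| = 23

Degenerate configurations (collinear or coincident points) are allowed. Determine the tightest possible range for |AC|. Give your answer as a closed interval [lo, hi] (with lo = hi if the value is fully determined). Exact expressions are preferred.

|AC| ∈ [16, 68]  (≈ [16.0000, 68.0000])

|AB| ∈ [39, 45]
|BC| ∈ {23}
|AC| ∈ [16, 68]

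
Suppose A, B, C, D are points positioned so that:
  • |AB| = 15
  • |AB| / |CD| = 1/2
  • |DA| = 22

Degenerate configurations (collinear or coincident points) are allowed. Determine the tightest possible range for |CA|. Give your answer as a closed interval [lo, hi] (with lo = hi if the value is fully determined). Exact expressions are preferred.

|AB| ∈ {15}
|AD| ∈ {22}
|CD| ∈ {30}
|BD| ∈ [7, 37]
|AC| ∈ [8, 52]
|BC| ∈ [0, 67]

|CA| ∈ [8, 52]  (≈ [8.0000, 52.0000])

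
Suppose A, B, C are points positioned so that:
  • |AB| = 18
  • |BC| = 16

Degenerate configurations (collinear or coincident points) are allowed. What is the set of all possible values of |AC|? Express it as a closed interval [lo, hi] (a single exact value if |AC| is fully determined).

|AB| ∈ {18}
|BC| ∈ {16}
|AC| ∈ [2, 34]

|AC| ∈ [2, 34]  (≈ [2.0000, 34.0000])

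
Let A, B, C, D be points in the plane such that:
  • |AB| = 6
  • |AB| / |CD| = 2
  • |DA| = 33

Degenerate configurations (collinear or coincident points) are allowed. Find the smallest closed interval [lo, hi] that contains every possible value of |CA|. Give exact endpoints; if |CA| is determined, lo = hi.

|CA| ∈ [30, 36]  (≈ [30.0000, 36.0000])

|AB| ∈ {6}
|AD| ∈ {33}
|CD| ∈ {3}
|BD| ∈ [27, 39]
|AC| ∈ [30, 36]
|BC| ∈ [24, 42]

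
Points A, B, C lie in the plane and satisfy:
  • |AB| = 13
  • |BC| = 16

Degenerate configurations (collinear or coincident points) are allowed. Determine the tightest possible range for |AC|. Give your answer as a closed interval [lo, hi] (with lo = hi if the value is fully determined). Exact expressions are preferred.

|AB| ∈ {13}
|BC| ∈ {16}
|AC| ∈ [3, 29]

|AC| ∈ [3, 29]  (≈ [3.0000, 29.0000])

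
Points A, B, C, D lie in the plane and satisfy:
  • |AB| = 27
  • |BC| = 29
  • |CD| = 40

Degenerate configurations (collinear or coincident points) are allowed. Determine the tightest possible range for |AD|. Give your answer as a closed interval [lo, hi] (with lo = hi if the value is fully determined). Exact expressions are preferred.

|AB| ∈ {27}
|BC| ∈ {29}
|CD| ∈ {40}
|AC| ∈ [2, 56]
|BD| ∈ [11, 69]
|AD| ∈ [0, 96]

|AD| ∈ [0, 96]  (≈ [0.0000, 96.0000])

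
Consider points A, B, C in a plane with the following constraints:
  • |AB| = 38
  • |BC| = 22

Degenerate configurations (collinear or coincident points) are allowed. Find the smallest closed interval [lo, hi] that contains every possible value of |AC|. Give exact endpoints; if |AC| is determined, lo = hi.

|AB| ∈ {38}
|BC| ∈ {22}
|AC| ∈ [16, 60]

|AC| ∈ [16, 60]  (≈ [16.0000, 60.0000])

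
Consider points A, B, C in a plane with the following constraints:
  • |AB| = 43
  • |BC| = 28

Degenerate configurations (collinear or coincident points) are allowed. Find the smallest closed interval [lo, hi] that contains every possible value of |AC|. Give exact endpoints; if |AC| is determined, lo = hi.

|AB| ∈ {43}
|BC| ∈ {28}
|AC| ∈ [15, 71]

|AC| ∈ [15, 71]  (≈ [15.0000, 71.0000])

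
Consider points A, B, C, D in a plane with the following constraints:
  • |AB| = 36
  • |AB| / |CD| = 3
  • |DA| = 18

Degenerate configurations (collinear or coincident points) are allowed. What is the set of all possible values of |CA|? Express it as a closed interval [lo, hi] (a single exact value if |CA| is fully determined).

|CA| ∈ [6, 30]  (≈ [6.0000, 30.0000])

|AB| ∈ {36}
|AD| ∈ {18}
|CD| ∈ {12}
|BD| ∈ [18, 54]
|AC| ∈ [6, 30]
|BC| ∈ [6, 66]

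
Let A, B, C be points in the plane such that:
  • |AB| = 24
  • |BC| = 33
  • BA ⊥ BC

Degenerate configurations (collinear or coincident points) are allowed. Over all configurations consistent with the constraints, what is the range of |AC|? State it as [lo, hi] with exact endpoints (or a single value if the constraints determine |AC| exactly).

|AC| = 3·√(185)  (≈ 40.8044)

|AB| ∈ {24}
|BC| ∈ {33}
|AC| ∈ {3·√(185)}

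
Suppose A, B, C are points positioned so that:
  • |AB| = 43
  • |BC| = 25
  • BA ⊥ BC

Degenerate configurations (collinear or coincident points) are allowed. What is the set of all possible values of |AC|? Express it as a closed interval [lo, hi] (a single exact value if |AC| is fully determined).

|AC| = √(2474)  (≈ 49.7393)

|AB| ∈ {43}
|BC| ∈ {25}
|AC| ∈ {√(2474)}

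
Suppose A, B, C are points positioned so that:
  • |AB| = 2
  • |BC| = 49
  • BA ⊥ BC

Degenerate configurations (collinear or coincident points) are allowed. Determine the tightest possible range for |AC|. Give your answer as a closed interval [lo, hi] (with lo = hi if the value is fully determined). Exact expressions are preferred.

|AB| ∈ {2}
|BC| ∈ {49}
|AC| ∈ {√(2405)}

|AC| = √(2405)  (≈ 49.0408)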